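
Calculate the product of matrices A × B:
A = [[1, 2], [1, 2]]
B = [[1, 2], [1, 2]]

Matrix multiplication:
C[0][0] = 1×1 + 2×1 = 3
C[0][1] = 1×2 + 2×2 = 6
C[1][0] = 1×1 + 2×1 = 3
C[1][1] = 1×2 + 2×2 = 6
Result: [[3, 6], [3, 6]]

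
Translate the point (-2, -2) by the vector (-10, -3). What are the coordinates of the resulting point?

Translation by (-10, -3) (homogeneous matrix [[1, 0, -10], [0, 1, -3], [0, 0, 1]]):
x' = -2 + -10 = -12
y' = -2 + -3 = -5
Result: (-12, -5)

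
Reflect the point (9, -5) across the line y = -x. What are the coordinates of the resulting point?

Reflection across line y = -x: (9, -5) → (5, -9)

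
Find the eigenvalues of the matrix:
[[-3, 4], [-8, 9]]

Characteristic equation: det(A - λI) = 0
λ² - (trace)λ + (det) = 0
trace = -3 + 9 = 6, det = (-3)(9) - (4)(-8) = 5
λ² - (6)λ + (5) = 0
λ = (6 ± √((6)² - 4·(5))) / 2 = (6 ± √16) / 2
Solving: λ = 1, 5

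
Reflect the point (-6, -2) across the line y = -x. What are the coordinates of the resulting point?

Reflection across line y = -x: (-6, -2) → (2, 6)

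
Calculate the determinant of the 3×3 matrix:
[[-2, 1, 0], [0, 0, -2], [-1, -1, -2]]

Expansion along first row:
det = -2·det([[0,-2],[-1,-2]]) - 1·det([[0,-2],[-1,-2]]) + 0·det([[0,0],[-1,-1]])
    = -2·(0·-2 - -2·-1) - 1·(0·-2 - -2·-1) + 0·(0·-1 - 0·-1)
    = -2·-2 - 1·-2 + 0·0
    = 4 + 2 + 0 = 6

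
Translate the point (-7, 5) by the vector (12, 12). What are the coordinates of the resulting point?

Translation by (12, 12) (homogeneous matrix [[1, 0, 12], [0, 1, 12], [0, 0, 1]]):
x' = -7 + 12 = 5
y' = 5 + 12 = 17
Result: (5, 17)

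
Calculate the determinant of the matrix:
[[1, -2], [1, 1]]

For a 2×2 matrix [[a, b], [c, d]], det = ad - bc
det = (1)(1) - (-2)(1) = 1 - -2 = 3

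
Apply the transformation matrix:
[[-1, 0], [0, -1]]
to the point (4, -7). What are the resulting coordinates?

Matrix multiplication:
[[-1, 0], [0, -1]] × [4, -7]ᵀ
= [(-1)(4) + (0)(-7), (0)(4) + (-1)(-7)]ᵀ
= [-4, 7]ᵀ
Result: (-4, 7)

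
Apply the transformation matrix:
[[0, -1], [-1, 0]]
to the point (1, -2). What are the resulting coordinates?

Matrix multiplication:
[[0, -1], [-1, 0]] × [1, -2]ᵀ
= [(0)(1) + (-1)(-2), (-1)(1) + (0)(-2)]ᵀ
= [2, -1]ᵀ
Result: (2, -1)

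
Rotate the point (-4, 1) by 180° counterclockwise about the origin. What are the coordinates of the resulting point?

Rotation matrix for 180°: [[cos 180°, -sin 180°], [sin 180°, cos 180°]] = [[-1, 0], [0, -1]]
[[-1, 0], [0, -1]] × [-4, 1]ᵀ = [4, -1]ᵀ
Result: (4, -1)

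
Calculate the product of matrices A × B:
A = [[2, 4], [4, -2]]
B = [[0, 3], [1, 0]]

Matrix multiplication:
C[0][0] = 2×0 + 4×1 = 4
C[0][1] = 2×3 + 4×0 = 6
C[1][0] = 4×0 + -2×1 = -2
C[1][1] = 4×3 + -2×0 = 12
Result: [[4, 6], [-2, 12]]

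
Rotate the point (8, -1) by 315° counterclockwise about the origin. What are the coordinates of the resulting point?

Rotation matrix for 315°: [[cos 315°, -sin 315°], [sin 315°, cos 315°]] ≈ [[0.707107, 0.707107], [-0.707107, 0.707107]]
[[0.707107, 0.707107], [-0.707107, 0.707107]] × [8, -1]ᵀ ≈ [4.9497, -6.3640]ᵀ
Result: (4.9497, -6.3640)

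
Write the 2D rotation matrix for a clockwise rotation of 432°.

Rotation matrix formula: [[cos θ, -sin θ], [sin θ, cos θ]]
A clockwise rotation by 432° is equivalent to a counterclockwise rotation by -432°.
For θ = -432°:
cos(-432°) = 0.3090
sin(-432°) = -0.9511
Result: [[0.3090, 0.9511], [-0.9511, 0.3090]]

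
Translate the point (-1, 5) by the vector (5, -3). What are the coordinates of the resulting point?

Translation by (5, -3) (homogeneous matrix [[1, 0, 5], [0, 1, -3], [0, 0, 1]]):
x' = -1 + 5 = 4
y' = 5 + -3 = 2
Result: (4, 2)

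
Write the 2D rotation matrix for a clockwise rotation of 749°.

Rotation matrix formula: [[cos θ, -sin θ], [sin θ, cos θ]]
A clockwise rotation by 749° is equivalent to a counterclockwise rotation by -749°.
For θ = -749°:
cos(-749°) = 0.8746
sin(-749°) = -0.4848
Result: [[0.8746, 0.4848], [-0.4848, 0.8746]]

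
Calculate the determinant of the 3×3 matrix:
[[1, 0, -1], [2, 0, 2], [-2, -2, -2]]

Expansion along first row:
det = 1·det([[0,2],[-2,-2]]) - 0·det([[2,2],[-2,-2]]) + -1·det([[2,0],[-2,-2]])
    = 1·(0·-2 - 2·-2) - 0·(2·-2 - 2·-2) + -1·(2·-2 - 0·-2)
    = 1·4 - 0·0 + -1·-4
    = 4 + 0 + 4 = 8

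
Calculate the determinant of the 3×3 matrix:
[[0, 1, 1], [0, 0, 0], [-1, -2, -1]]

Expansion along first row:
det = 0·det([[0,0],[-2,-1]]) - 1·det([[0,0],[-1,-1]]) + 1·det([[0,0],[-1,-2]])
    = 0·(0·-1 - 0·-2) - 1·(0·-1 - 0·-1) + 1·(0·-2 - 0·-1)
    = 0·0 - 1·0 + 1·0
    = 0 + 0 + 0 = 0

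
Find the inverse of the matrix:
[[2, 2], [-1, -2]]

For [[a,b],[c,d]], inverse = (1/det)·[[d,-b],[-c,a]]
det = (2)(-2) - (2)(-1) = -4 - -2 = -2
Inverse = (1/-2)·[[-2, -2], [1, 2]]
= [[1, 1], [-1/2, -1]]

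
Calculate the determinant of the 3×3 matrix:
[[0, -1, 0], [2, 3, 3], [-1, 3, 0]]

Expansion along first row:
det = 0·det([[3,3],[3,0]]) - -1·det([[2,3],[-1,0]]) + 0·det([[2,3],[-1,3]])
    = 0·(3·0 - 3·3) - -1·(2·0 - 3·-1) + 0·(2·3 - 3·-1)
    = 0·-9 - -1·3 + 0·9
    = 0 + 3 + 0 = 3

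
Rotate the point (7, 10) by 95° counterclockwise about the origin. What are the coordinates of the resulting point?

Rotation matrix for 95°: [[cos 95°, -sin 95°], [sin 95°, cos 95°]] ≈ [[-0.087156, -0.996195], [0.996195, -0.087156]]
[[-0.087156, -0.996195], [0.996195, -0.087156]] × [7, 10]ᵀ ≈ [-10.5720, 6.1018]ᵀ
Result: (-10.5720, 6.1018)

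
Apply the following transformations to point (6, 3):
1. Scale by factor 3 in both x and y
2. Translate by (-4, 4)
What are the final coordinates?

Step 1: Scale (6, 3) by 3 → (18, 9)
Step 2: Translate by (-4, 4) → (14, 13)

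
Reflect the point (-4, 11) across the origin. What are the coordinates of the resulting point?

Reflection across origin: (-4, 11) → (4, -11)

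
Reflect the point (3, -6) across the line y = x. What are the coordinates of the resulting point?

Reflection across line y = x: (3, -6) → (-6, 3)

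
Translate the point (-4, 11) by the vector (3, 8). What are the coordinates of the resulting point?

Translation by (3, 8) (homogeneous matrix [[1, 0, 3], [0, 1, 8], [0, 0, 1]]):
x' = -4 + 3 = -1
y' = 11 + 8 = 19
Result: (-1, 19)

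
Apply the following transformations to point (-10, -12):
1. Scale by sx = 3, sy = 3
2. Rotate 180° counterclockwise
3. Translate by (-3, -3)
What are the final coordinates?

Step 1: Scale → (-30, -36)
Step 2: Rotate 180° → (30, 36)
Step 3: Translate → (27, 33)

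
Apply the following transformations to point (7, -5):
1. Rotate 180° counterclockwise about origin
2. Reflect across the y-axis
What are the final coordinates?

Step 1: Rotate 180° → (-7, 5)
Step 2: Reflect across y-axis → (7, 5)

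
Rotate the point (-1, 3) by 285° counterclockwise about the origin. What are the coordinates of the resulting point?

Rotation matrix for 285°: [[cos 285°, -sin 285°], [sin 285°, cos 285°]] ≈ [[0.258819, 0.965926], [-0.965926, 0.258819]]
[[0.258819, 0.965926], [-0.965926, 0.258819]] × [-1, 3]ᵀ ≈ [2.6390, 1.7424]ᵀ
Result: (2.6390, 1.7424)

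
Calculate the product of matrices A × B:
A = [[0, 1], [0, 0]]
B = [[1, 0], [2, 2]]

Matrix multiplication:
C[0][0] = 0×1 + 1×2 = 2
C[0][1] = 0×0 + 1×2 = 2
C[1][0] = 0×1 + 0×2 = 0
C[1][1] = 0×0 + 0×2 = 0
Result: [[2, 2], [0, 0]]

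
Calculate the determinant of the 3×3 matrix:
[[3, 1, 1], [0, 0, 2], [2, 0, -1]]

Expansion along first row:
det = 3·det([[0,2],[0,-1]]) - 1·det([[0,2],[2,-1]]) + 1·det([[0,0],[2,0]])
    = 3·(0·-1 - 2·0) - 1·(0·-1 - 2·2) + 1·(0·0 - 0·2)
    = 3·0 - 1·-4 + 1·0
    = 0 + 4 + 0 = 4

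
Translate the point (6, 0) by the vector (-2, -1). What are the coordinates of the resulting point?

Translation by (-2, -1) (homogeneous matrix [[1, 0, -2], [0, 1, -1], [0, 0, 1]]):
x' = 6 + -2 = 4
y' = 0 + -1 = -1
Result: (4, -1)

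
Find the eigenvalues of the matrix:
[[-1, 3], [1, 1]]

Characteristic equation: det(A - λI) = 0
λ² - (trace)λ + (det) = 0
trace = -1 + 1 = 0, det = (-1)(1) - (3)(1) = -4
λ² - (0)λ + (-4) = 0
λ = (0 ± √((0)² - 4·(-4))) / 2 = (0 ± √16) / 2
Solving: λ = -2, 2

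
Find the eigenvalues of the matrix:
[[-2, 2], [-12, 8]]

Characteristic equation: det(A - λI) = 0
λ² - (trace)λ + (det) = 0
trace = -2 + 8 = 6, det = (-2)(8) - (2)(-12) = 8
λ² - (6)λ + (8) = 0
λ = (6 ± √((6)² - 4·(8))) / 2 = (6 ± √4) / 2
Solving: λ = 2, 4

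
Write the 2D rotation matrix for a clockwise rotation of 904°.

Rotation matrix formula: [[cos θ, -sin θ], [sin θ, cos θ]]
A clockwise rotation by 904° is equivalent to a counterclockwise rotation by -904°.
For θ = -904°:
cos(-904°) = -0.9976
sin(-904°) = 0.0698
Result: [[-0.9976, -0.0698], [0.0698, -0.9976]]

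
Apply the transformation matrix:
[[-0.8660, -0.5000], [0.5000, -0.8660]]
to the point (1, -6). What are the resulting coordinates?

Matrix multiplication:
[[-0.8660, -0.5000], [0.5000, -0.8660]] × [1, -6]ᵀ
= [(-0.8660)(1) + (-0.5000)(-6), (0.5000)(1) + (-0.8660)(-6)]ᵀ
= [2.1340, 5.6960]ᵀ
Result: (2.1340, 5.6960)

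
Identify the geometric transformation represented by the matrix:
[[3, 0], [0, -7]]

This matrix represents: non-uniform scaling by sx = 3, sy = -7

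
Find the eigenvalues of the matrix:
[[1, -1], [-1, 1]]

Characteristic equation: det(A - λI) = 0
λ² - (trace)λ + (det) = 0
trace = 1 + 1 = 2, det = (1)(1) - (-1)(-1) = 0
λ² - (2)λ + (0) = 0
λ = (2 ± √((2)² - 4·(0))) / 2 = (2 ± √4) / 2
Solving: λ = 0, 2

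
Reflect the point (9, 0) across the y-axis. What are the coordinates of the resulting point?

Reflection across y-axis: (9, 0) → (-9, 0)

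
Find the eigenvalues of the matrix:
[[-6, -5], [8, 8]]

Characteristic equation: det(A - λI) = 0
λ² - (trace)λ + (det) = 0
trace = -6 + 8 = 2, det = (-6)(8) - (-5)(8) = -8
λ² - (2)λ + (-8) = 0
λ = (2 ± √((2)² - 4·(-8))) / 2 = (2 ± √36) / 2
Solving: λ = -2, 4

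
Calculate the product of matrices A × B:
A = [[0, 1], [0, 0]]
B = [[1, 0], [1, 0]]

Matrix multiplication:
C[0][0] = 0×1 + 1×1 = 1
C[0][1] = 0×0 + 1×0 = 0
C[1][0] = 0×1 + 0×1 = 0
C[1][1] = 0×0 + 0×0 = 0
Result: [[1, 0], [0, 0]]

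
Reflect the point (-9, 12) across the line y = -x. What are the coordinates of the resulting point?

Reflection across line y = -x: (-9, 12) → (-12, 9)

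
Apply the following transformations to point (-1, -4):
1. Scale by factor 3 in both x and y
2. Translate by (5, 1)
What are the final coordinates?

Step 1: Scale (-1, -4) by 3 → (-3, -12)
Step 2: Translate by (5, 1) → (2, -11)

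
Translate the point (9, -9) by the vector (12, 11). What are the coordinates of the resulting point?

Translation by (12, 11) (homogeneous matrix [[1, 0, 12], [0, 1, 11], [0, 0, 1]]):
x' = 9 + 12 = 21
y' = -9 + 11 = 2
Result: (21, 2)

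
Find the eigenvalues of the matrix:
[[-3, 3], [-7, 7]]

Characteristic equation: det(A - λI) = 0
λ² - (trace)λ + (det) = 0
trace = -3 + 7 = 4, det = (-3)(7) - (3)(-7) = 0
λ² - (4)λ + (0) = 0
λ = (4 ± √((4)² - 4·(0))) / 2 = (4 ± √16) / 2
Solving: λ = 0, 4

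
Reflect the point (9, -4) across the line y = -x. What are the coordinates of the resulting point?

Reflection across line y = -x: (9, -4) → (4, -9)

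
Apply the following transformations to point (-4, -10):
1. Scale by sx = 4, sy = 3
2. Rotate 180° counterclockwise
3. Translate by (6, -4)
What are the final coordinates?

Step 1: Scale → (-16, -30)
Step 2: Rotate 180° → (16, 30)
Step 3: Translate → (22, 26)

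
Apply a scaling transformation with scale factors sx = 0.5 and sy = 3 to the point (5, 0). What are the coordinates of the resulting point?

Scaling matrix:
[[0.50, 0], [0, 3]]
Result: (5 × 0.5, 0 × 3) = (2.5, 0)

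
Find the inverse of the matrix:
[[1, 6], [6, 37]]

For [[a,b],[c,d]], inverse = (1/det)·[[d,-b],[-c,a]]
det = (1)(37) - (6)(6) = 37 - 36 = 1
Inverse = [[37, -6], [-6, 1]]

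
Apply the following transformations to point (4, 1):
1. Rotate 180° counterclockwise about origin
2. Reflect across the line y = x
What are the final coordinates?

Step 1: Rotate 180° → (-4, -1)
Step 2: Reflect across line y = x → (-1, -4)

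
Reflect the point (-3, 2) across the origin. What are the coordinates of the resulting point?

Reflection across origin: (-3, 2) → (3, -2)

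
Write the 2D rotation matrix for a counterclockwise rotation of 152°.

Rotation matrix formula: [[cos θ, -sin θ], [sin θ, cos θ]]
For θ = 152°:
cos(152°) = -0.8829
sin(152°) = 0.4695
Result: [[-0.8829, -0.4695], [0.4695, -0.8829]]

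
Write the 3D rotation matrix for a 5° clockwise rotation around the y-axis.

Rotation matrix for clockwise 5° around y-axis:
A clockwise rotation by 5° is a counterclockwise rotation by -5°.
cos(-5°) = 0.9962, sin(-5°) = -0.0872
Result: [[0.9962, 0, -0.0872], [0, 1, 0], [0.0872, 0, 0.9962]]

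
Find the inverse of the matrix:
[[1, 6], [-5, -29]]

For [[a,b],[c,d]], inverse = (1/det)·[[d,-b],[-c,a]]
det = (1)(-29) - (6)(-5) = -29 - -30 = 1
Inverse = [[-29, -6], [5, 1]]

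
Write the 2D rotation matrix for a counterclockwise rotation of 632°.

Rotation matrix formula: [[cos θ, -sin θ], [sin θ, cos θ]]
For θ = 632°:
cos(632°) = 0.0349
sin(632°) = -0.9994
Result: [[0.0349, 0.9994], [-0.9994, 0.0349]]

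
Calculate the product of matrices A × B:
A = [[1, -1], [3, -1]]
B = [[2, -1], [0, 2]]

Matrix multiplication:
C[0][0] = 1×2 + -1×0 = 2
C[0][1] = 1×-1 + -1×2 = -3
C[1][0] = 3×2 + -1×0 = 6
C[1][1] = 3×-1 + -1×2 = -5
Result: [[2, -3], [6, -5]]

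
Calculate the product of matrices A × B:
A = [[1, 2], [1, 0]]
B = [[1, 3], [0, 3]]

Matrix multiplication:
C[0][0] = 1×1 + 2×0 = 1
C[0][1] = 1×3 + 2×3 = 9
C[1][0] = 1×1 + 0×0 = 1
C[1][1] = 1×3 + 0×3 = 3
Result: [[1, 9], [1, 3]]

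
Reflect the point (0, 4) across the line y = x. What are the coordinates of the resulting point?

Reflection across line y = x: (0, 4) → (4, 0)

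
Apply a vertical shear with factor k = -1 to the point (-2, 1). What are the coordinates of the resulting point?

Shear matrix for vertical shear with factor k = -1:
[[1, 0], [-1, 1]]
Result: (-2, 1) → (-2, 3)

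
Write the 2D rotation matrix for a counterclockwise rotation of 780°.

Rotation matrix formula: [[cos θ, -sin θ], [sin θ, cos θ]]
For θ = 780°:
cos(780°) = 1/2
sin(780°) = √3/2
Result: [[1/2, -√3/2], [√3/2, 1/2]]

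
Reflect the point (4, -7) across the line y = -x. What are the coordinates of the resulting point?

Reflection across line y = -x: (4, -7) → (7, -4)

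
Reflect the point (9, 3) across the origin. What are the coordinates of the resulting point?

Reflection across origin: (9, 3) → (-9, -3)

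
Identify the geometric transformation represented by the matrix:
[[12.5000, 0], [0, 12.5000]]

This matrix represents: uniform scaling by factor 12.5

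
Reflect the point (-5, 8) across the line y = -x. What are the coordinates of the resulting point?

Reflection across line y = -x: (-5, 8) → (-8, 5)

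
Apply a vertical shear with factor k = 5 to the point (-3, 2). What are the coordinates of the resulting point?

Shear matrix for vertical shear with factor k = 5:
[[1, 0], [5, 1]]
Result: (-3, 2) → (-3, -13)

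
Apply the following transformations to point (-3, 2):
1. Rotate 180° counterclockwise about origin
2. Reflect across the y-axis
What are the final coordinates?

Step 1: Rotate 180° → (3, -2)
Step 2: Reflect across y-axis → (-3, -2)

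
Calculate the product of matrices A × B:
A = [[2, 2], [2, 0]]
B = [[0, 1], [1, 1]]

Matrix multiplication:
C[0][0] = 2×0 + 2×1 = 2
C[0][1] = 2×1 + 2×1 = 4
C[1][0] = 2×0 + 0×1 = 0
C[1][1] = 2×1 + 0×1 = 2
Result: [[2, 4], [0, 2]]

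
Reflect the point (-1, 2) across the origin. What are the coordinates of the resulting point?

Reflection across origin: (-1, 2) → (1, -2)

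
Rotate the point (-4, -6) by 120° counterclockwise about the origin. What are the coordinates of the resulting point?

Rotation matrix for 120°: [[cos 120°, -sin 120°], [sin 120°, cos 120°]] ≈ [[-0.500000, -0.866025], [0.866025, -0.500000]]
[[-0.500000, -0.866025], [0.866025, -0.500000]] × [-4, -6]ᵀ ≈ [7.1962, -0.4641]ᵀ
Result: (7.1962, -0.4641)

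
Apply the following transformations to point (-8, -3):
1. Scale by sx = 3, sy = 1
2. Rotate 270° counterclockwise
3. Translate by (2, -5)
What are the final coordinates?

Step 1: Scale → (-24, -3)
Step 2: Rotate 270° → (-3, 24)
Step 3: Translate → (-1, 19)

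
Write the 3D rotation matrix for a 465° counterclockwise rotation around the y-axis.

Rotation matrix for counterclockwise 465° around y-axis:
cos(465°) = -0.2588, sin(465°) = 0.9659
Result: [[-0.2588, 0, 0.9659], [0, 1, 0], [-0.9659, 0, -0.2588]]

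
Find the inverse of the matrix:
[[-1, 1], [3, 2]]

For [[a,b],[c,d]], inverse = (1/det)·[[d,-b],[-c,a]]
det = (-1)(2) - (1)(3) = -2 - 3 = -5
Inverse = (1/-5)·[[2, -1], [-3, -1]]
= [[-2/5, 1/5], [3/5, 1/5]]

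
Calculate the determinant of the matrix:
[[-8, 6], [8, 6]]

For a 2×2 matrix [[a, b], [c, d]], det = ad - bc
det = (-8)(6) - (6)(8) = -48 - 48 = -96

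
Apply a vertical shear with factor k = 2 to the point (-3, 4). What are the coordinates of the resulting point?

Shear matrix for vertical shear with factor k = 2:
[[1, 0], [2, 1]]
Result: (-3, 4) → (-3, -2)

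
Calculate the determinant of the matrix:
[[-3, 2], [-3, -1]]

For a 2×2 matrix [[a, b], [c, d]], det = ad - bc
det = (-3)(-1) - (2)(-3) = 3 - -6 = 9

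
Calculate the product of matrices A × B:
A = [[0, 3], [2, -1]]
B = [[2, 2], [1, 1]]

Matrix multiplication:
C[0][0] = 0×2 + 3×1 = 3
C[0][1] = 0×2 + 3×1 = 3
C[1][0] = 2×2 + -1×1 = 3
C[1][1] = 2×2 + -1×1 = 3
Result: [[3, 3], [3, 3]]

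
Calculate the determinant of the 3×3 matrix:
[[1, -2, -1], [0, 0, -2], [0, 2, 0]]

Expansion along first row:
det = 1·det([[0,-2],[2,0]]) - -2·det([[0,-2],[0,0]]) + -1·det([[0,0],[0,2]])
    = 1·(0·0 - -2·2) - -2·(0·0 - -2·0) + -1·(0·2 - 0·0)
    = 1·4 - -2·0 + -1·0
    = 4 + 0 + 0 = 4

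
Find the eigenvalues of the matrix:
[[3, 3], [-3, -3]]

Characteristic equation: det(A - λI) = 0
λ² - (trace)λ + (det) = 0
trace = 3 + -3 = 0, det = (3)(-3) - (3)(-3) = 0
λ² - (0)λ + (0) = 0
λ = (0 ± √((0)² - 4·(0))) / 2 = (0 ± √0) / 2
Solving: λ = 0, 0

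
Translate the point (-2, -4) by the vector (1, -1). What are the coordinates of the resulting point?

Translation by (1, -1) (homogeneous matrix [[1, 0, 1], [0, 1, -1], [0, 0, 1]]):
x' = -2 + 1 = -1
y' = -4 + -1 = -5
Result: (-1, -5)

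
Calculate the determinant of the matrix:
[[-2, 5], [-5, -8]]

For a 2×2 matrix [[a, b], [c, d]], det = ad - bc
det = (-2)(-8) - (5)(-5) = 16 - -25 = 41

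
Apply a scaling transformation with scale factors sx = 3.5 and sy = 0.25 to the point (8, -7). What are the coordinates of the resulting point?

Scaling matrix:
[[3.50, 0], [0, 0.25]]
Result: (8 × 3.5, -7 × 0.25) = (28, -1.75)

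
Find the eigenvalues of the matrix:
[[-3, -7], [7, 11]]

Characteristic equation: det(A - λI) = 0
λ² - (trace)λ + (det) = 0
trace = -3 + 11 = 8, det = (-3)(11) - (-7)(7) = 16
λ² - (8)λ + (16) = 0
λ = (8 ± √((8)² - 4·(16))) / 2 = (8 ± √0) / 2
Solving: λ = 4, 4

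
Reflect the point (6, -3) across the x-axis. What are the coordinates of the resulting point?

Reflection across x-axis: (6, -3) → (6, 3)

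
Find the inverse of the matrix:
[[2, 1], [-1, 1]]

For [[a,b],[c,d]], inverse = (1/det)·[[d,-b],[-c,a]]
det = (2)(1) - (1)(-1) = 2 - -1 = 3
Inverse = (1/3)·[[1, -1], [1, 2]]
= [[1/3, -1/3], [1/3, 2/3]]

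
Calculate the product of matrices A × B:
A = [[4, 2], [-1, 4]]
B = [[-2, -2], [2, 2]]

Matrix multiplication:
C[0][0] = 4×-2 + 2×2 = -4
C[0][1] = 4×-2 + 2×2 = -4
C[1][0] = -1×-2 + 4×2 = 10
C[1][1] = -1×-2 + 4×2 = 10
Result: [[-4, -4], [10, 10]]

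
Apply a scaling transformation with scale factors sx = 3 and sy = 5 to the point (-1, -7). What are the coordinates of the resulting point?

Scaling matrix:
[[3, 0], [0, 5]]
Result: (-1 × 3, -7 × 5) = (-3, -35)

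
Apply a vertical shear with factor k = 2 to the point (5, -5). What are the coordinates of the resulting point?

Shear matrix for vertical shear with factor k = 2:
[[1, 0], [2, 1]]
Result: (5, -5) → (5, 5)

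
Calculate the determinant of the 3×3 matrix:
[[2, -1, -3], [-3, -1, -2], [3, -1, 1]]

Expansion along first row:
det = 2·det([[-1,-2],[-1,1]]) - -1·det([[-3,-2],[3,1]]) + -3·det([[-3,-1],[3,-1]])
    = 2·(-1·1 - -2·-1) - -1·(-3·1 - -2·3) + -3·(-3·-1 - -1·3)
    = 2·-3 - -1·3 + -3·6
    = -6 + 3 + -18 = -21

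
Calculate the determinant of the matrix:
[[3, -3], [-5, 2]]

For a 2×2 matrix [[a, b], [c, d]], det = ad - bc
det = (3)(2) - (-3)(-5) = 6 - 15 = -9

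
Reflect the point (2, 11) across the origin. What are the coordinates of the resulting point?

Reflection across origin: (2, 11) → (-2, -11)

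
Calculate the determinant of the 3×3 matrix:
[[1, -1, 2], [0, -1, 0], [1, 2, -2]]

Expansion along first row:
det = 1·det([[-1,0],[2,-2]]) - -1·det([[0,0],[1,-2]]) + 2·det([[0,-1],[1,2]])
    = 1·(-1·-2 - 0·2) - -1·(0·-2 - 0·1) + 2·(0·2 - -1·1)
    = 1·2 - -1·0 + 2·1
    = 2 + 0 + 2 = 4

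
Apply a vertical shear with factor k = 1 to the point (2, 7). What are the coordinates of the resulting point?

Shear matrix for vertical shear with factor k = 1:
[[1, 0], [1, 1]]
Result: (2, 7) → (2, 9)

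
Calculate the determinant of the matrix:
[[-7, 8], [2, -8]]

For a 2×2 matrix [[a, b], [c, d]], det = ad - bc
det = (-7)(-8) - (8)(2) = 56 - 16 = 40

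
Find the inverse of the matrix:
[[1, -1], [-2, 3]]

For [[a,b],[c,d]], inverse = (1/det)·[[d,-b],[-c,a]]
det = (1)(3) - (-1)(-2) = 3 - 2 = 1
Inverse = [[3, 1], [2, 1]]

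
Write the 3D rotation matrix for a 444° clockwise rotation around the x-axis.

Rotation matrix for clockwise 444° around x-axis:
A clockwise rotation by 444° is a counterclockwise rotation by -444°.
cos(-444°) = 0.1045, sin(-444°) = -0.9945
Result: [[1, 0, 0], [0, 0.1045, 0.9945], [0, -0.9945, 0.1045]]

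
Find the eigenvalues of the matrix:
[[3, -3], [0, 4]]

Characteristic equation: det(A - λI) = 0
λ² - (trace)λ + (det) = 0
trace = 3 + 4 = 7, det = (3)(4) - (-3)(0) = 12
λ² - (7)λ + (12) = 0
λ = (7 ± √((7)² - 4·(12))) / 2 = (7 ± √1) / 2
Solving: λ = 3, 4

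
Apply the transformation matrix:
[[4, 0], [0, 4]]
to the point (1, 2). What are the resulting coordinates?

Matrix multiplication:
[[4, 0], [0, 4]] × [1, 2]ᵀ
= [(4)(1) + (0)(2), (0)(1) + (4)(2)]ᵀ
= [4, 8]ᵀ
Result: (4, 8)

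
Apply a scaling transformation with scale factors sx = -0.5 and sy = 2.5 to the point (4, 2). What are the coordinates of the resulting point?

Scaling matrix:
[[-0.50, 0], [0, 2.50]]
Result: (4 × -0.5, 2 × 2.5) = (-2, 5)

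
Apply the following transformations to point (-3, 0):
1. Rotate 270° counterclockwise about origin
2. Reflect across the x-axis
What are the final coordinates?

Step 1: Rotate 270° → (0, 3)
Step 2: Reflect across x-axis → (0, -3)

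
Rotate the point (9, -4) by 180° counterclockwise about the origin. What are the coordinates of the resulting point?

Rotation matrix for 180°: [[cos 180°, -sin 180°], [sin 180°, cos 180°]] = [[-1, 0], [0, -1]]
[[-1, 0], [0, -1]] × [9, -4]ᵀ = [-9, 4]ᵀ
Result: (-9, 4)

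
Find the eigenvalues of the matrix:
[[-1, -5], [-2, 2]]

Characteristic equation: det(A - λI) = 0
λ² - (trace)λ + (det) = 0
trace = -1 + 2 = 1, det = (-1)(2) - (-5)(-2) = -12
λ² - (1)λ + (-12) = 0
λ = (1 ± √((1)² - 4·(-12))) / 2 = (1 ± √49) / 2
Solving: λ = -3, 4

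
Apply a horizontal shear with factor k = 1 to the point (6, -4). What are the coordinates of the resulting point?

Shear matrix for horizontal shear with factor k = 1:
[[1, 1], [0, 1]]
Result: (6, -4) → (2, -4)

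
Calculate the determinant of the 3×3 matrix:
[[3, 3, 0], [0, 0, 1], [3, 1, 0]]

Expansion along first row:
det = 3·det([[0,1],[1,0]]) - 3·det([[0,1],[3,0]]) + 0·det([[0,0],[3,1]])
    = 3·(0·0 - 1·1) - 3·(0·0 - 1·3) + 0·(0·1 - 0·3)
    = 3·-1 - 3·-3 + 0·0
    = -3 + 9 + 0 = 6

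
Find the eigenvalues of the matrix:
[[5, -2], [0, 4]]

Characteristic equation: det(A - λI) = 0
λ² - (trace)λ + (det) = 0
trace = 5 + 4 = 9, det = (5)(4) - (-2)(0) = 20
λ² - (9)λ + (20) = 0
λ = (9 ± √((9)² - 4·(20))) / 2 = (9 ± √1) / 2
Solving: λ = 4, 5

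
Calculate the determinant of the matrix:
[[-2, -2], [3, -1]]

For a 2×2 matrix [[a, b], [c, d]], det = ad - bc
det = (-2)(-1) - (-2)(3) = 2 - -6 = 8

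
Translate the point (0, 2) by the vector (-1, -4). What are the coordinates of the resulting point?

Translation by (-1, -4) (homogeneous matrix [[1, 0, -1], [0, 1, -4], [0, 0, 1]]):
x' = 0 + -1 = -1
y' = 2 + -4 = -2
Result: (-1, -2)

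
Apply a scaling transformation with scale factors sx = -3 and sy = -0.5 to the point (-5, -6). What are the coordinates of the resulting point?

Scaling matrix:
[[-3, 0], [0, -0.50]]
Result: (-5 × -3, -6 × -0.5) = (15, 3)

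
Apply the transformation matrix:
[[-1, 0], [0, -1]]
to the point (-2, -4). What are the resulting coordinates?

Matrix multiplication:
[[-1, 0], [0, -1]] × [-2, -4]ᵀ
= [(-1)(-2) + (0)(-4), (0)(-2) + (-1)(-4)]ᵀ
= [2, 4]ᵀ
Result: (2, 4)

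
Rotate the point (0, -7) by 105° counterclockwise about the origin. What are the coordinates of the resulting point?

Rotation matrix for 105°: [[cos 105°, -sin 105°], [sin 105°, cos 105°]] ≈ [[-0.258819, -0.965926], [0.965926, -0.258819]]
[[-0.258819, -0.965926], [0.965926, -0.258819]] × [0, -7]ᵀ ≈ [6.7615, 1.8117]ᵀ
Result: (6.7615, 1.8117)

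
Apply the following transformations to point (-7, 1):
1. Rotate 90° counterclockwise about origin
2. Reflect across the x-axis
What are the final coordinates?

Step 1: Rotate 90° → (-1, -7)
Step 2: Reflect across x-axis → (-1, 7)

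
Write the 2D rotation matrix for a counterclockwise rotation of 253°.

Rotation matrix formula: [[cos θ, -sin θ], [sin θ, cos θ]]
For θ = 253°:
cos(253°) = -0.2924
sin(253°) = -0.9563
Result: [[-0.2924, 0.9563], [-0.9563, -0.2924]]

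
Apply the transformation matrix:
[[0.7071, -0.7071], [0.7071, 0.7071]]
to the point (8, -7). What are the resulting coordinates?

Matrix multiplication:
[[0.7071, -0.7071], [0.7071, 0.7071]] × [8, -7]ᵀ
= [(0.7071)(8) + (-0.7071)(-7), (0.7071)(8) + (0.7071)(-7)]ᵀ
= [10.6065, 0.7071]ᵀ
Result: (10.6065, 0.7071)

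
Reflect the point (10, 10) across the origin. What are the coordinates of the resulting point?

Reflection across origin: (10, 10) → (-10, -10)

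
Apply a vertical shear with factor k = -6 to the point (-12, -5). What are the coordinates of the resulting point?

Shear matrix for vertical shear with factor k = -6:
[[1, 0], [-6, 1]]
Result: (-12, -5) → (-12, 67)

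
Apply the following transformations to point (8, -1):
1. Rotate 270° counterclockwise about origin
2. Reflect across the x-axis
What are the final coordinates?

Step 1: Rotate 270° → (-1, -8)
Step 2: Reflect across x-axis → (-1, 8)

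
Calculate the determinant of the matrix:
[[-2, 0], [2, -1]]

For a 2×2 matrix [[a, b], [c, d]], det = ad - bc
det = (-2)(-1) - (0)(2) = 2 - 0 = 2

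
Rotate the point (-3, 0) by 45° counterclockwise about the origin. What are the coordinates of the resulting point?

Rotation matrix for 45°: [[cos 45°, -sin 45°], [sin 45°, cos 45°]] ≈ [[0.707107, -0.707107], [0.707107, 0.707107]]
[[0.707107, -0.707107], [0.707107, 0.707107]] × [-3, 0]ᵀ ≈ [-2.1213, -2.1213]ᵀ
Result: (-2.1213, -2.1213)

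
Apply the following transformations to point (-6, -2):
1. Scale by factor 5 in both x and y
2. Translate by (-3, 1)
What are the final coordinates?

Step 1: Scale (-6, -2) by 5 → (-30, -10)
Step 2: Translate by (-3, 1) → (-33, -9)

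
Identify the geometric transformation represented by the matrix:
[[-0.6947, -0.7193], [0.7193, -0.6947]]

This matrix represents: rotation by 134° counterclockwise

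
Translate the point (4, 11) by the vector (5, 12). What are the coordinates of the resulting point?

Translation by (5, 12) (homogeneous matrix [[1, 0, 5], [0, 1, 12], [0, 0, 1]]):
x' = 4 + 5 = 9
y' = 11 + 12 = 23
Result: (9, 23)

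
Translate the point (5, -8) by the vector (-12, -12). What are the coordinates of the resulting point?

Translation by (-12, -12) (homogeneous matrix [[1, 0, -12], [0, 1, -12], [0, 0, 1]]):
x' = 5 + -12 = -7
y' = -8 + -12 = -20
Result: (-7, -20)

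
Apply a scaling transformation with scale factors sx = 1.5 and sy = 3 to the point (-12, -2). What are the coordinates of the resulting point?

Scaling matrix:
[[1.50, 0], [0, 3]]
Result: (-12 × 1.5, -2 × 3) = (-18, -6)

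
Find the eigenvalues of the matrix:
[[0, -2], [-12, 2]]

Characteristic equation: det(A - λI) = 0
λ² - (trace)λ + (det) = 0
trace = 0 + 2 = 2, det = (0)(2) - (-2)(-12) = -24
λ² - (2)λ + (-24) = 0
λ = (2 ± √((2)² - 4·(-24))) / 2 = (2 ± √100) / 2
Solving: λ = -4, 6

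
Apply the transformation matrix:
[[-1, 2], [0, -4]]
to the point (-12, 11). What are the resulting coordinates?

Matrix multiplication:
[[-1, 2], [0, -4]] × [-12, 11]ᵀ
= [(-1)(-12) + (2)(11), (0)(-12) + (-4)(11)]ᵀ
= [34, -44]ᵀ
Result: (34, -44)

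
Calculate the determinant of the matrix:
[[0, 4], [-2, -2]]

For a 2×2 matrix [[a, b], [c, d]], det = ad - bc
det = (0)(-2) - (4)(-2) = 0 - -8 = 8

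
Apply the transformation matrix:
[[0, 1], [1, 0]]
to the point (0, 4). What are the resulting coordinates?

Matrix multiplication:
[[0, 1], [1, 0]] × [0, 4]ᵀ
= [(0)(0) + (1)(4), (1)(0) + (0)(4)]ᵀ
= [4, 0]ᵀ
Result: (4, 0)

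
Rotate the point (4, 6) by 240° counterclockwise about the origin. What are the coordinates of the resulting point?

Rotation matrix for 240°: [[cos 240°, -sin 240°], [sin 240°, cos 240°]] ≈ [[-0.500000, 0.866025], [-0.866025, -0.500000]]
[[-0.500000, 0.866025], [-0.866025, -0.500000]] × [4, 6]ᵀ ≈ [3.1962, -6.4641]ᵀ
Result: (3.1962, -6.4641)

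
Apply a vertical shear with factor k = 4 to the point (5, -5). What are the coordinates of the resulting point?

Shear matrix for vertical shear with factor k = 4:
[[1, 0], [4, 1]]
Result: (5, -5) → (5, 15)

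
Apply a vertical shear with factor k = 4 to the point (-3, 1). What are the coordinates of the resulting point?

Shear matrix for vertical shear with factor k = 4:
[[1, 0], [4, 1]]
Result: (-3, 1) → (-3, -11)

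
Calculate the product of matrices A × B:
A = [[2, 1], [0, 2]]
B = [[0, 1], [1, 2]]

Matrix multiplication:
C[0][0] = 2×0 + 1×1 = 1
C[0][1] = 2×1 + 1×2 = 4
C[1][0] = 0×0 + 2×1 = 2
C[1][1] = 0×1 + 2×2 = 4
Result: [[1, 4], [2, 4]]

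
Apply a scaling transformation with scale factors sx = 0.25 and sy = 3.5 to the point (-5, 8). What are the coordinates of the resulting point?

Scaling matrix:
[[0.25, 0], [0, 3.50]]
Result: (-5 × 0.25, 8 × 3.5) = (-1.25, 28)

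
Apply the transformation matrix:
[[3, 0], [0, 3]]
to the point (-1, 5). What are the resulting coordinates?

Matrix multiplication:
[[3, 0], [0, 3]] × [-1, 5]ᵀ
= [(3)(-1) + (0)(5), (0)(-1) + (3)(5)]ᵀ
= [-3, 15]ᵀ
Result: (-3, 15)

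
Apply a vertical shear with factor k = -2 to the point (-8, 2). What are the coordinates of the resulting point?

Shear matrix for vertical shear with factor k = -2:
[[1, 0], [-2, 1]]
Result: (-8, 2) → (-8, 18)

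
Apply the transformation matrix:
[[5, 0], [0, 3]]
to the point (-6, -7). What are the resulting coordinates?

Matrix multiplication:
[[5, 0], [0, 3]] × [-6, -7]ᵀ
= [(5)(-6) + (0)(-7), (0)(-6) + (3)(-7)]ᵀ
= [-30, -21]ᵀ
Result: (-30, -21)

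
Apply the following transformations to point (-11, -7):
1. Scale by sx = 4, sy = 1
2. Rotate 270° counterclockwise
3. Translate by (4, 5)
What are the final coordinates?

Step 1: Scale → (-44, -7)
Step 2: Rotate 270° → (-7, 44)
Step 3: Translate → (-3, 49)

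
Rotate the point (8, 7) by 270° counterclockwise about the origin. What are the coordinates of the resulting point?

Rotation matrix for 270°: [[cos 270°, -sin 270°], [sin 270°, cos 270°]] = [[0, 1], [-1, 0]]
[[0, 1], [-1, 0]] × [8, 7]ᵀ = [7, -8]ᵀ
Result: (7, -8)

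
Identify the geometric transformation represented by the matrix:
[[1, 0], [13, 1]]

This matrix represents: vertical shear with factor 13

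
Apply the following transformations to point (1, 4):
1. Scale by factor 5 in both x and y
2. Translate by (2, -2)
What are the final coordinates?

Step 1: Scale (1, 4) by 5 → (5, 20)
Step 2: Translate by (2, -2) → (7, 18)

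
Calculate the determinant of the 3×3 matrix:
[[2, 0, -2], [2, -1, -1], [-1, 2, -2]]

Expansion along first row:
det = 2·det([[-1,-1],[2,-2]]) - 0·det([[2,-1],[-1,-2]]) + -2·det([[2,-1],[-1,2]])
    = 2·(-1·-2 - -1·2) - 0·(2·-2 - -1·-1) + -2·(2·2 - -1·-1)
    = 2·4 - 0·-5 + -2·3
    = 8 + 0 + -6 = 2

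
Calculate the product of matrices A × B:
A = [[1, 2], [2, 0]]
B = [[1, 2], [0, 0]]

Matrix multiplication:
C[0][0] = 1×1 + 2×0 = 1
C[0][1] = 1×2 + 2×0 = 2
C[1][0] = 2×1 + 0×0 = 2
C[1][1] = 2×2 + 0×0 = 4
Result: [[1, 2], [2, 4]]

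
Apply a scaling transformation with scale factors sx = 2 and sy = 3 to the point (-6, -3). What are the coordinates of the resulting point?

Scaling matrix:
[[2, 0], [0, 3]]
Result: (-6 × 2, -3 × 3) = (-12, -9)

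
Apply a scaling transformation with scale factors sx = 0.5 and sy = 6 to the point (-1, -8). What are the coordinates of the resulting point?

Scaling matrix:
[[0.50, 0], [0, 6]]
Result: (-1 × 0.5, -8 × 6) = (-0.5, -48)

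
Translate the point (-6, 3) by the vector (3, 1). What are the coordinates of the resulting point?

Translation by (3, 1) (homogeneous matrix [[1, 0, 3], [0, 1, 1], [0, 0, 1]]):
x' = -6 + 3 = -3
y' = 3 + 1 = 4
Result: (-3, 4)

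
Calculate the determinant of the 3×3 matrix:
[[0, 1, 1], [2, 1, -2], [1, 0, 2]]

Expansion along first row:
det = 0·det([[1,-2],[0,2]]) - 1·det([[2,-2],[1,2]]) + 1·det([[2,1],[1,0]])
    = 0·(1·2 - -2·0) - 1·(2·2 - -2·1) + 1·(2·0 - 1·1)
    = 0·2 - 1·6 + 1·-1
    = 0 + -6 + -1 = -7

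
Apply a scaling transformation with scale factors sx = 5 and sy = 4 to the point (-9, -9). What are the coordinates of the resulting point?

Scaling matrix:
[[5, 0], [0, 4]]
Result: (-9 × 5, -9 × 4) = (-45, -36)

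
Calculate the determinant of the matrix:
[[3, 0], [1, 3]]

For a 2×2 matrix [[a, b], [c, d]], det = ad - bc
det = (3)(3) - (0)(1) = 9 - 0 = 9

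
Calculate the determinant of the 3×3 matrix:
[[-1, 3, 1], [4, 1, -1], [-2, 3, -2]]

Expansion along first row:
det = -1·det([[1,-1],[3,-2]]) - 3·det([[4,-1],[-2,-2]]) + 1·det([[4,1],[-2,3]])
    = -1·(1·-2 - -1·3) - 3·(4·-2 - -1·-2) + 1·(4·3 - 1·-2)
    = -1·1 - 3·-10 + 1·14
    = -1 + 30 + 14 = 43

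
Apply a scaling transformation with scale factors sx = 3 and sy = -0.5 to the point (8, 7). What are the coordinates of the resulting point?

Scaling matrix:
[[3, 0], [0, -0.50]]
Result: (8 × 3, 7 × -0.5) = (24, -3.5)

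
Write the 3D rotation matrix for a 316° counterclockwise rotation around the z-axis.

Rotation matrix for counterclockwise 316° around z-axis:
cos(316°) = 0.7193, sin(316°) = -0.6947
Result: [[0.7193, 0.6947, 0], [-0.6947, 0.7193, 0], [0, 0, 1]]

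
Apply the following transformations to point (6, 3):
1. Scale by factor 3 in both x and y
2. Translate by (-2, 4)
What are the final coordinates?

Step 1: Scale (6, 3) by 3 → (18, 9)
Step 2: Translate by (-2, 4) → (16, 13)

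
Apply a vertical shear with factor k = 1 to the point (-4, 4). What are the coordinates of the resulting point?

Shear matrix for vertical shear with factor k = 1:
[[1, 0], [1, 1]]
Result: (-4, 4) → (-4, 0)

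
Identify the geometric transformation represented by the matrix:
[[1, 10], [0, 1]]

This matrix represents: horizontal shear with factor 10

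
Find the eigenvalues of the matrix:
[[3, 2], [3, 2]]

Characteristic equation: det(A - λI) = 0
λ² - (trace)λ + (det) = 0
trace = 3 + 2 = 5, det = (3)(2) - (2)(3) = 0
λ² - (5)λ + (0) = 0
λ = (5 ± √((5)² - 4·(0))) / 2 = (5 ± √25) / 2
Solving: λ = 0, 5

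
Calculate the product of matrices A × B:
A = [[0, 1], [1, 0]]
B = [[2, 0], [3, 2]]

Matrix multiplication:
C[0][0] = 0×2 + 1×3 = 3
C[0][1] = 0×0 + 1×2 = 2
C[1][0] = 1×2 + 0×3 = 2
C[1][1] = 1×0 + 0×2 = 0
Result: [[3, 2], [2, 0]]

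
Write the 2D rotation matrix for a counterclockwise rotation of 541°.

Rotation matrix formula: [[cos θ, -sin θ], [sin θ, cos θ]]
For θ = 541°:
cos(541°) = -0.9998
sin(541°) = -0.0175
Result: [[-0.9998, 0.0175], [-0.0175, -0.9998]]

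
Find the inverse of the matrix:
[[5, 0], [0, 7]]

For [[a,b],[c,d]], inverse = (1/det)·[[d,-b],[-c,a]]
det = (5)(7) - (0)(0) = 35 - 0 = 35
Inverse = (1/35)·[[7, 0], [0, 5]]
= [[1/5, 0], [0, 1/7]]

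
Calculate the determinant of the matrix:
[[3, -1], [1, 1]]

For a 2×2 matrix [[a, b], [c, d]], det = ad - bc
det = (3)(1) - (-1)(1) = 3 - -1 = 4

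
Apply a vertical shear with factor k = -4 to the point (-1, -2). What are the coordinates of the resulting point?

Shear matrix for vertical shear with factor k = -4:
[[1, 0], [-4, 1]]
Result: (-1, -2) → (-1, 2)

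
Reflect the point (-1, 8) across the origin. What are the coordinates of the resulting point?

Reflection across origin: (-1, 8) → (1, -8)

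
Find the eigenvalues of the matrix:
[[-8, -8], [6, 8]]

Characteristic equation: det(A - λI) = 0
λ² - (trace)λ + (det) = 0
trace = -8 + 8 = 0, det = (-8)(8) - (-8)(6) = -16
λ² - (0)λ + (-16) = 0
λ = (0 ± √((0)² - 4·(-16))) / 2 = (0 ± √64) / 2
Solving: λ = -4, 4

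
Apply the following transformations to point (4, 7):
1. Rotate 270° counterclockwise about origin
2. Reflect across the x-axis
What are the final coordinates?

Step 1: Rotate 270° → (7, -4)
Step 2: Reflect across x-axis → (7, 4)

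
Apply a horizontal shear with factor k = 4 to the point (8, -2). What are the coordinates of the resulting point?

Shear matrix for horizontal shear with factor k = 4:
[[1, 4], [0, 1]]
Result: (8, -2) → (0, -2)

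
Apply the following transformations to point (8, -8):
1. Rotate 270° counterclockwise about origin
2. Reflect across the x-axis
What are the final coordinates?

Step 1: Rotate 270° → (-8, -8)
Step 2: Reflect across x-axis → (-8, 8)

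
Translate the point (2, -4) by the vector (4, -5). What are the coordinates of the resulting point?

Translation by (4, -5) (homogeneous matrix [[1, 0, 4], [0, 1, -5], [0, 0, 1]]):
x' = 2 + 4 = 6
y' = -4 + -5 = -9
Result: (6, -9)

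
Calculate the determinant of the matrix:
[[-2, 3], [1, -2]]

For a 2×2 matrix [[a, b], [c, d]], det = ad - bc
det = (-2)(-2) - (3)(1) = 4 - 3 = 1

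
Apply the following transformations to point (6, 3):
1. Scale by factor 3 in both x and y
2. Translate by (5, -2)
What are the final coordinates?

Step 1: Scale (6, 3) by 3 → (18, 9)
Step 2: Translate by (5, -2) → (23, 7)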